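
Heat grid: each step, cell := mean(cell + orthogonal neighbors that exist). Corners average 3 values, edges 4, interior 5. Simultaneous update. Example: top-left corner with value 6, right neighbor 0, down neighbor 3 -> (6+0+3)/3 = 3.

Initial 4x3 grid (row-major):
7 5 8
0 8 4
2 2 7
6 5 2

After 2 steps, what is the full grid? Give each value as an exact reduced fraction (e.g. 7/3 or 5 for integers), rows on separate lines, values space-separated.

After step 1:
  4 7 17/3
  17/4 19/5 27/4
  5/2 24/5 15/4
  13/3 15/4 14/3
After step 2:
  61/12 307/60 233/36
  291/80 133/25 599/120
  953/240 93/25 599/120
  127/36 351/80 73/18

Answer: 61/12 307/60 233/36
291/80 133/25 599/120
953/240 93/25 599/120
127/36 351/80 73/18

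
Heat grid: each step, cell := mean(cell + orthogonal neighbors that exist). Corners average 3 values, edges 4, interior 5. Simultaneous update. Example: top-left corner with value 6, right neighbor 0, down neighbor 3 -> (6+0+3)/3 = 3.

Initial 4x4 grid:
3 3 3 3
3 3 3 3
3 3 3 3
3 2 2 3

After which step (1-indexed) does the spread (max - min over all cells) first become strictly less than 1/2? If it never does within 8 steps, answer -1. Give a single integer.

Answer: 2

Derivation:
Step 1: max=3, min=5/2, spread=1/2
Step 2: max=3, min=157/60, spread=23/60
  -> spread < 1/2 first at step 2
Step 3: max=3, min=4849/1800, spread=551/1800
Step 4: max=671/225, min=29537/10800, spread=2671/10800
Step 5: max=267257/90000, min=4477573/1620000, spread=333053/1620000
Step 6: max=399227/135000, min=135326257/48600000, spread=8395463/48600000
Step 7: max=79526993/27000000, min=4083012049/1458000000, spread=211445573/1458000000
Step 8: max=3565923853/1215000000, min=4921651453/1749600000, spread=5331972383/43740000000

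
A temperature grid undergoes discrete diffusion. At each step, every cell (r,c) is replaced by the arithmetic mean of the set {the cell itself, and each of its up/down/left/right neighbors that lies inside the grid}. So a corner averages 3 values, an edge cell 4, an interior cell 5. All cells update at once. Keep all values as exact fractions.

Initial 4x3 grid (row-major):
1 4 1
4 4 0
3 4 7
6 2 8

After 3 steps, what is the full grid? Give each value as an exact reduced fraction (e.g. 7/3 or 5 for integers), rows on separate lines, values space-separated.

Answer: 703/240 19717/7200 5857/2160
2613/800 9893/3000 23467/7200
28147/7200 3007/750 30397/7200
1817/432 16441/3600 2027/432

Derivation:
After step 1:
  3 5/2 5/3
  3 16/5 3
  17/4 4 19/4
  11/3 5 17/3
After step 2:
  17/6 311/120 43/18
  269/80 157/50 757/240
  179/48 106/25 209/48
  155/36 55/12 185/36
After step 3:
  703/240 19717/7200 5857/2160
  2613/800 9893/3000 23467/7200
  28147/7200 3007/750 30397/7200
  1817/432 16441/3600 2027/432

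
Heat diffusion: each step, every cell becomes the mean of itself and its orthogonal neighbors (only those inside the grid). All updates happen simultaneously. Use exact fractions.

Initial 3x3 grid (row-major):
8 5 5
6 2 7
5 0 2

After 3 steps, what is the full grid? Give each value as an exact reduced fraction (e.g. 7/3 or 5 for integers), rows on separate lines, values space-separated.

Answer: 2245/432 593/120 515/108
1453/320 2587/600 2923/720
847/216 10177/2880 503/144

Derivation:
After step 1:
  19/3 5 17/3
  21/4 4 4
  11/3 9/4 3
After step 2:
  199/36 21/4 44/9
  77/16 41/10 25/6
  67/18 155/48 37/12
After step 3:
  2245/432 593/120 515/108
  1453/320 2587/600 2923/720
  847/216 10177/2880 503/144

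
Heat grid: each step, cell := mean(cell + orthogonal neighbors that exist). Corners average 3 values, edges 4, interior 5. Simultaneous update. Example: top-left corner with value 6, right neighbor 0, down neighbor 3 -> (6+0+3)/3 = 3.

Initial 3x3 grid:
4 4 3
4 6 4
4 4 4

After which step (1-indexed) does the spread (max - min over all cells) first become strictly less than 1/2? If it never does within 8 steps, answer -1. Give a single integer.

Answer: 2

Derivation:
Step 1: max=9/2, min=11/3, spread=5/6
Step 2: max=219/50, min=73/18, spread=73/225
  -> spread < 1/2 first at step 2
Step 3: max=10313/2400, min=4397/1080, spread=4877/21600
Step 4: max=46279/10800, min=268999/64800, spread=347/2592
Step 5: max=2755163/648000, min=16165853/3888000, spread=2921/31104
Step 6: max=165129811/38880000, min=975396991/233280000, spread=24611/373248
Step 7: max=9876837167/2332800000, min=58613119877/13996800000, spread=207329/4478976
Step 8: max=591908631199/139968000000, min=3524160615319/839808000000, spread=1746635/53747712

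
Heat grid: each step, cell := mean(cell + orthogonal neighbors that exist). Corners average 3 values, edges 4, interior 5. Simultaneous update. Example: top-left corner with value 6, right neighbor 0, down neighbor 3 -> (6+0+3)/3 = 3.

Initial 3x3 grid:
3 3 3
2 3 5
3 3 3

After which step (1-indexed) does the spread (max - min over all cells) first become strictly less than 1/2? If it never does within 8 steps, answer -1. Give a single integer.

Answer: 3

Derivation:
Step 1: max=11/3, min=8/3, spread=1
Step 2: max=421/120, min=101/36, spread=253/360
Step 3: max=24077/7200, min=41479/14400, spread=89/192
  -> spread < 1/2 first at step 3
Step 4: max=1422169/432000, min=2561213/864000, spread=755/2304
Step 5: max=83813393/25920000, min=155714911/51840000, spread=6353/27648
Step 6: max=4981705621/1555200000, min=9461558117/3110400000, spread=53531/331776
Step 7: max=296475533237/93312000000, min=571812644599/186624000000, spread=450953/3981312
Step 8: max=17699011897489/5598720000000, min=34507623091853/11197440000000, spread=3799043/47775744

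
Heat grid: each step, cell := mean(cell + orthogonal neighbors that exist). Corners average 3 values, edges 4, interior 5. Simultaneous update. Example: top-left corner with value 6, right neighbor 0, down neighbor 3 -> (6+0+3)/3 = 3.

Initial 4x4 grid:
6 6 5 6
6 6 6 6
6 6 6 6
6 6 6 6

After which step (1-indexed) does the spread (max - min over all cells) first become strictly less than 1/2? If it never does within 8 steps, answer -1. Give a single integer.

Answer: 1

Derivation:
Step 1: max=6, min=17/3, spread=1/3
  -> spread < 1/2 first at step 1
Step 2: max=6, min=689/120, spread=31/120
Step 3: max=6, min=6269/1080, spread=211/1080
Step 4: max=6, min=631157/108000, spread=16843/108000
Step 5: max=53921/9000, min=5693357/972000, spread=130111/972000
Step 6: max=3232841/540000, min=171317633/29160000, spread=3255781/29160000
Step 7: max=3228893/540000, min=5148446309/874800000, spread=82360351/874800000
Step 8: max=580693559/97200000, min=154712683109/26244000000, spread=2074577821/26244000000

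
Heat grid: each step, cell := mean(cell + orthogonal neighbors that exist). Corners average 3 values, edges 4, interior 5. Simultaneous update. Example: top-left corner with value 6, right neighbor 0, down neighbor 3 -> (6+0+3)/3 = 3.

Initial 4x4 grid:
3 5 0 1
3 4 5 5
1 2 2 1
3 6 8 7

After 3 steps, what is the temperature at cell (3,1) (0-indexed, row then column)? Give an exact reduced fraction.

Step 1: cell (3,1) = 19/4
Step 2: cell (3,1) = 101/24
Step 3: cell (3,1) = 1799/450
Full grid after step 3:
  6883/2160 4439/1440 2379/800 997/360
  2203/720 3917/1200 3201/1000 7657/2400
  11587/3600 10519/3000 23267/6000 28283/7200
  755/216 1799/450 4021/900 9881/2160

Answer: 1799/450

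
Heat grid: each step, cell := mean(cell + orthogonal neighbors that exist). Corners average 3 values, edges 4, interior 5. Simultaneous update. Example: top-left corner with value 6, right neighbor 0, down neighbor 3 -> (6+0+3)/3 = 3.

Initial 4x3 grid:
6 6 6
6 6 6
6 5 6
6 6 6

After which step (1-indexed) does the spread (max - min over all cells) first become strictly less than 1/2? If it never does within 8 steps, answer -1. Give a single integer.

Step 1: max=6, min=23/4, spread=1/4
  -> spread < 1/2 first at step 1
Step 2: max=6, min=577/100, spread=23/100
Step 3: max=2387/400, min=27989/4800, spread=131/960
Step 4: max=42809/7200, min=252649/43200, spread=841/8640
Step 5: max=8546627/1440000, min=101137949/17280000, spread=56863/691200
Step 6: max=76770457/12960000, min=911585659/155520000, spread=386393/6220800
Step 7: max=30683641187/5184000000, min=364854276869/62208000000, spread=26795339/497664000
Step 8: max=1839153850333/311040000000, min=21911064285871/3732480000000, spread=254051069/5971968000

Answer: 1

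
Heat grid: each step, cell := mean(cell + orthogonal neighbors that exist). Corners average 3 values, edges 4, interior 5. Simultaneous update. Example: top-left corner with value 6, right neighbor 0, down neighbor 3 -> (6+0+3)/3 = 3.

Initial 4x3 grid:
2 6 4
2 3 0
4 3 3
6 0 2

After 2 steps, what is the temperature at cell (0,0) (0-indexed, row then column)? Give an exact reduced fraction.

Answer: 59/18

Derivation:
Step 1: cell (0,0) = 10/3
Step 2: cell (0,0) = 59/18
Full grid after step 2:
  59/18 793/240 115/36
  379/120 72/25 319/120
  373/120 139/50 263/120
  59/18 207/80 77/36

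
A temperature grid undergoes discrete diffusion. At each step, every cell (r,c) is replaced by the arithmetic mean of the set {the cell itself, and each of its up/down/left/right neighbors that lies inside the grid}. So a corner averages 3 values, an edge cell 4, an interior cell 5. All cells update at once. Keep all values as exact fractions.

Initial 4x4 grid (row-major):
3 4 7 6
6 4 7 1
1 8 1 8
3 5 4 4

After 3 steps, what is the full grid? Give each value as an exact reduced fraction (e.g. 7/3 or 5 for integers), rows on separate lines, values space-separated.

Answer: 4969/1080 16543/3600 18647/3600 1051/216
7499/1800 14599/3000 13793/3000 2269/450
867/200 4173/1000 2909/600 1979/450
1403/360 1779/400 15187/3600 5023/1080

Derivation:
After step 1:
  13/3 9/2 6 14/3
  7/2 29/5 4 11/2
  9/2 19/5 28/5 7/2
  3 5 7/2 16/3
After step 2:
  37/9 619/120 115/24 97/18
  68/15 108/25 269/50 53/12
  37/10 247/50 102/25 299/60
  25/6 153/40 583/120 37/9
After step 3:
  4969/1080 16543/3600 18647/3600 1051/216
  7499/1800 14599/3000 13793/3000 2269/450
  867/200 4173/1000 2909/600 1979/450
  1403/360 1779/400 15187/3600 5023/1080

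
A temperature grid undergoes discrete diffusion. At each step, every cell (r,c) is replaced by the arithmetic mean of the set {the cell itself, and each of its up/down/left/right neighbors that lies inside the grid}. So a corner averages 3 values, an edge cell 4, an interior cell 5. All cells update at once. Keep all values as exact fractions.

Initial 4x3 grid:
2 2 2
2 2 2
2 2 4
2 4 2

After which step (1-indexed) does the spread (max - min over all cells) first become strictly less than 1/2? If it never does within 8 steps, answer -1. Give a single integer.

Step 1: max=10/3, min=2, spread=4/3
Step 2: max=113/40, min=2, spread=33/40
Step 3: max=3019/1080, min=2, spread=859/1080
Step 4: max=171203/64800, min=1879/900, spread=7183/12960
Step 5: max=10115077/3888000, min=114211/54000, spread=378377/777600
  -> spread < 1/2 first at step 5
Step 6: max=592221623/233280000, min=1169789/540000, spread=3474911/9331200
Step 7: max=35076400357/13996800000, min=106653989/48600000, spread=174402061/559872000
Step 8: max=2076900566063/839808000000, min=12975816727/5832000000, spread=1667063659/6718464000

Answer: 5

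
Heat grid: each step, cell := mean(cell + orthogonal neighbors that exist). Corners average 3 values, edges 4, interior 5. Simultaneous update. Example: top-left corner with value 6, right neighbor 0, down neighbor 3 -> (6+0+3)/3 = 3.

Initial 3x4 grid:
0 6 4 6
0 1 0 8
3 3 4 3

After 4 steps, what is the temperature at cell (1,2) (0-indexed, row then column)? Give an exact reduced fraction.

Step 1: cell (1,2) = 17/5
Step 2: cell (1,2) = 323/100
Step 3: cell (1,2) = 7089/2000
Step 4: cell (1,2) = 409211/120000
Full grid after step 4:
  49423/21600 198391/72000 28919/8000 19679/4800
  154331/72000 79609/30000 409211/120000 1163869/288000
  46723/21600 183391/72000 238771/72000 163511/43200

Answer: 409211/120000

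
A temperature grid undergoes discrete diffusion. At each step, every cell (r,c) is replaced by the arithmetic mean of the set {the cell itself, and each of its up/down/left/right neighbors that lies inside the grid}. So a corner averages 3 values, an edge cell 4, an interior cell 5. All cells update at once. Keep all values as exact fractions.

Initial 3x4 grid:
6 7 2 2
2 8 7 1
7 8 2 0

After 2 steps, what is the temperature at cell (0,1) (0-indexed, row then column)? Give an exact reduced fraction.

Step 1: cell (0,1) = 23/4
Step 2: cell (0,1) = 433/80
Full grid after step 2:
  11/2 433/80 191/48 26/9
  1369/240 563/100 433/100 55/24
  53/9 677/120 31/8 31/12

Answer: 433/80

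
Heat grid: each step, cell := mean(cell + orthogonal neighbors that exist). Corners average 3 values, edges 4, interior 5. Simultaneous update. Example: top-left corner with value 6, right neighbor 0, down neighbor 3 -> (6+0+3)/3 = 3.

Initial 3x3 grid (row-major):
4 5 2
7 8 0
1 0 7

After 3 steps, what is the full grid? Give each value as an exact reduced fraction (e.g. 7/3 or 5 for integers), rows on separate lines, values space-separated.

Answer: 1927/432 12463/2880 100/27
527/120 577/150 10753/2880
205/54 113/30 1441/432

Derivation:
After step 1:
  16/3 19/4 7/3
  5 4 17/4
  8/3 4 7/3
After step 2:
  181/36 197/48 34/9
  17/4 22/5 155/48
  35/9 13/4 127/36
After step 3:
  1927/432 12463/2880 100/27
  527/120 577/150 10753/2880
  205/54 113/30 1441/432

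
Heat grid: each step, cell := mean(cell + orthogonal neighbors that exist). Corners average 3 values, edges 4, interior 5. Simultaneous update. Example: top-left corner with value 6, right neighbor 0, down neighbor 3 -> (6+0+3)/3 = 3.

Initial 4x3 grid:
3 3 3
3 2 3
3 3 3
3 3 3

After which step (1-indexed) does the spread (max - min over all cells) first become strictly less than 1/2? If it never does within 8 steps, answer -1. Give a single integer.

Step 1: max=3, min=11/4, spread=1/4
  -> spread < 1/2 first at step 1
Step 2: max=3, min=277/100, spread=23/100
Step 3: max=1187/400, min=13589/4800, spread=131/960
Step 4: max=21209/7200, min=123049/43200, spread=841/8640
Step 5: max=4226627/1440000, min=49297949/17280000, spread=56863/691200
Step 6: max=37890457/12960000, min=445025659/155520000, spread=386393/6220800
Step 7: max=15131641187/5184000000, min=178230276869/62208000000, spread=26795339/497664000
Step 8: max=906033850333/311040000000, min=10713624285871/3732480000000, spread=254051069/5971968000

Answer: 1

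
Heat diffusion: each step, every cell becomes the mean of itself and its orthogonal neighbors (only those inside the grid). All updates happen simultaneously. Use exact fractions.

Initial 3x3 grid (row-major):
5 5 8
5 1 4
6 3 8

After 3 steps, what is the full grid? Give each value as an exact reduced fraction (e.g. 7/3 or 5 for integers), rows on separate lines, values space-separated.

After step 1:
  5 19/4 17/3
  17/4 18/5 21/4
  14/3 9/2 5
After step 2:
  14/3 1141/240 47/9
  1051/240 447/100 1171/240
  161/36 533/120 59/12
After step 3:
  23/5 68807/14400 1337/270
  64757/14400 27509/6000 70157/14400
  9571/2160 32941/7200 1139/240

Answer: 23/5 68807/14400 1337/270
64757/14400 27509/6000 70157/14400
9571/2160 32941/7200 1139/240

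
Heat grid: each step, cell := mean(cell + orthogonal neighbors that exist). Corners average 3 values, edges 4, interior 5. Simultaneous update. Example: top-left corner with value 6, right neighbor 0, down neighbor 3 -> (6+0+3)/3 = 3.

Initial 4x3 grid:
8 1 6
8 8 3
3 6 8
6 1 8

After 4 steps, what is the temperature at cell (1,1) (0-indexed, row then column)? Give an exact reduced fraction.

Answer: 664961/120000

Derivation:
Step 1: cell (1,1) = 26/5
Step 2: cell (1,1) = 583/100
Step 3: cell (1,1) = 10979/2000
Step 4: cell (1,1) = 664961/120000
Full grid after step 4:
  728813/129600 1564759/288000 696613/129600
  299917/54000 664961/120000 146521/27000
  145321/27000 216937/40000 297517/54000
  671383/129600 507103/96000 703583/129600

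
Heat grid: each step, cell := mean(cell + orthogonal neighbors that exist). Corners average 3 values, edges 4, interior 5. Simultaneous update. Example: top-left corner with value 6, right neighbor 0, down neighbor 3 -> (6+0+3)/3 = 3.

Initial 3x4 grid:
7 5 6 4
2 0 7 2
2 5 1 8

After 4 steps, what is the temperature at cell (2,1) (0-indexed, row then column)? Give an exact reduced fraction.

Step 1: cell (2,1) = 2
Step 2: cell (2,1) = 281/80
Step 3: cell (2,1) = 103/32
Step 4: cell (2,1) = 51959/14400
Full grid after step 4:
  98689/25920 44813/10800 17/4 4349/960
  626873/172800 265561/72000 304051/72000 147031/34560
  28153/8640 51959/14400 6629/1728 110173/25920

Answer: 51959/14400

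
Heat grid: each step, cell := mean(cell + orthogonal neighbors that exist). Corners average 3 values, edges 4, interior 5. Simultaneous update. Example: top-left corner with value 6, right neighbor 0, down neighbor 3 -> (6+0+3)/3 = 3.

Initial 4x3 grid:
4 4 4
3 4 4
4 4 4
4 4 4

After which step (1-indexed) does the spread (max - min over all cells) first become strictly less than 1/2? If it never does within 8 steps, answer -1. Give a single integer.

Step 1: max=4, min=11/3, spread=1/3
  -> spread < 1/2 first at step 1
Step 2: max=4, min=449/120, spread=31/120
Step 3: max=4, min=4109/1080, spread=211/1080
Step 4: max=7153/1800, min=415103/108000, spread=14077/108000
Step 5: max=428317/108000, min=3747593/972000, spread=5363/48600
Step 6: max=237131/60000, min=112899191/29160000, spread=93859/1166400
Step 7: max=383463533/97200000, min=6788125519/1749600000, spread=4568723/69984000
Step 8: max=11482381111/2916000000, min=408123564371/104976000000, spread=8387449/167961600

Answer: 1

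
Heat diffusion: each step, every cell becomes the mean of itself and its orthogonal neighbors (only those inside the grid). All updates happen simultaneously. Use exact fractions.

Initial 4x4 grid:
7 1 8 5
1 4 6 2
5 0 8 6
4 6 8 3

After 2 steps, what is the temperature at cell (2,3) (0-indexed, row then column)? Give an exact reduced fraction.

Answer: 623/120

Derivation:
Step 1: cell (2,3) = 19/4
Step 2: cell (2,3) = 623/120
Full grid after step 2:
  49/12 77/20 103/20 59/12
  243/80 437/100 467/100 201/40
  327/80 98/25 134/25 623/120
  4 407/80 1321/240 50/9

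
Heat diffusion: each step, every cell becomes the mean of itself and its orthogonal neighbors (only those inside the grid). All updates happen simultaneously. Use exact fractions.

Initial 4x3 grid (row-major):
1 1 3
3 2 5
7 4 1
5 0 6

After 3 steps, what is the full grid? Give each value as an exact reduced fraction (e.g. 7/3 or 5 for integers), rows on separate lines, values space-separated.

Answer: 1115/432 35231/14400 193/72
10619/3600 9047/3000 6821/2400
551/150 9757/3000 23723/7200
887/240 51871/14400 3439/1080

Derivation:
After step 1:
  5/3 7/4 3
  13/4 3 11/4
  19/4 14/5 4
  4 15/4 7/3
After step 2:
  20/9 113/48 5/2
  19/6 271/100 51/16
  37/10 183/50 713/240
  25/6 773/240 121/36
After step 3:
  1115/432 35231/14400 193/72
  10619/3600 9047/3000 6821/2400
  551/150 9757/3000 23723/7200
  887/240 51871/14400 3439/1080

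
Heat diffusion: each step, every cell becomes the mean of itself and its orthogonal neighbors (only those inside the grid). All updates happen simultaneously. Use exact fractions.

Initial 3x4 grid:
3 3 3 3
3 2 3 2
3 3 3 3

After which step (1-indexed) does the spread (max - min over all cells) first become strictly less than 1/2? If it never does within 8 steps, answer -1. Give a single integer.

Answer: 1

Derivation:
Step 1: max=3, min=13/5, spread=2/5
  -> spread < 1/2 first at step 1
Step 2: max=231/80, min=641/240, spread=13/60
Step 3: max=1033/360, min=2963/1080, spread=17/135
Step 4: max=821119/288000, min=2378777/864000, spread=4229/43200
Step 5: max=7357229/2592000, min=21543307/7776000, spread=26419/388800
Step 6: max=2936839159/1036800000, min=8633447777/3110400000, spread=1770697/31104000
Step 7: max=26366938769/9331200000, min=77906499607/27993600000, spread=11943167/279936000
Step 8: max=10535906304079/3732480000000, min=31194746721737/11197440000000, spread=825944381/22394880000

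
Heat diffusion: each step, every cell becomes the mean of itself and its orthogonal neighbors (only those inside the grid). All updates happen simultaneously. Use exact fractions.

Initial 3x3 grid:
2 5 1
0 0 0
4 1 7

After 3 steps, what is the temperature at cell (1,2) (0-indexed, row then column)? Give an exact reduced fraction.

Step 1: cell (1,2) = 2
Step 2: cell (1,2) = 59/30
Step 3: cell (1,2) = 476/225
Full grid after step 3:
  1981/1080 6991/3600 39/20
  1523/800 5759/3000 476/225
  2111/1080 977/450 599/270

Answer: 476/225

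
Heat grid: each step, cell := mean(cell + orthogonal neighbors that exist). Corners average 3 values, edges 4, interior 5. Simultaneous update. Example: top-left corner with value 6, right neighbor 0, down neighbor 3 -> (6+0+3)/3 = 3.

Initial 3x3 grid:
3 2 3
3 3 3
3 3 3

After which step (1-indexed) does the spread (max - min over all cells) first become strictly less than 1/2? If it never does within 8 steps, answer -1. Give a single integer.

Answer: 1

Derivation:
Step 1: max=3, min=8/3, spread=1/3
  -> spread < 1/2 first at step 1
Step 2: max=3, min=653/240, spread=67/240
Step 3: max=593/200, min=6043/2160, spread=1807/10800
Step 4: max=15839/5400, min=2434037/864000, spread=33401/288000
Step 5: max=1576609/540000, min=22098067/7776000, spread=3025513/38880000
Step 6: max=83644051/28800000, min=8866273133/3110400000, spread=53531/995328
Step 7: max=22536883949/7776000000, min=533839074151/186624000000, spread=450953/11943936
Step 8: max=2698351389481/933120000000, min=32083416439397/11197440000000, spread=3799043/143327232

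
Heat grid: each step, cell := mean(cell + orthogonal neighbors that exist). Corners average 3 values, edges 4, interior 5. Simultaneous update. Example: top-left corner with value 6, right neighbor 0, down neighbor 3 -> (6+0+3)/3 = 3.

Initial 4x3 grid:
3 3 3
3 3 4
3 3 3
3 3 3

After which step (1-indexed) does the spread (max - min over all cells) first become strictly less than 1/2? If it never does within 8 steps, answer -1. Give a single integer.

Step 1: max=10/3, min=3, spread=1/3
  -> spread < 1/2 first at step 1
Step 2: max=391/120, min=3, spread=31/120
Step 3: max=3451/1080, min=3, spread=211/1080
Step 4: max=340897/108000, min=5447/1800, spread=14077/108000
Step 5: max=3056407/972000, min=327683/108000, spread=5363/48600
Step 6: max=91220809/29160000, min=182869/60000, spread=93859/1166400
Step 7: max=5459074481/1749600000, min=296936467/97200000, spread=4568723/69984000
Step 8: max=326708435629/104976000000, min=8929618889/2916000000, spread=8387449/167961600

Answer: 1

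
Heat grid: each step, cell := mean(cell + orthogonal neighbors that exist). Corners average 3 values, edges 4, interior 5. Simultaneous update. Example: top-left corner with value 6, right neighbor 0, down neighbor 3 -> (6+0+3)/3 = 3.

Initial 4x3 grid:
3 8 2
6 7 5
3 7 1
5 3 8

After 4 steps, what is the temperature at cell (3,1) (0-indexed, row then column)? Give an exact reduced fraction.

Step 1: cell (3,1) = 23/4
Step 2: cell (3,1) = 1057/240
Step 3: cell (3,1) = 70931/14400
Step 4: cell (3,1) = 4054009/864000
Full grid after step 4:
  167069/32400 563543/108000 26749/5400
  281149/54000 222907/45000 20099/4000
  261439/54000 1798031/360000 170501/36000
  630521/129600 4054009/864000 208207/43200

Answer: 4054009/864000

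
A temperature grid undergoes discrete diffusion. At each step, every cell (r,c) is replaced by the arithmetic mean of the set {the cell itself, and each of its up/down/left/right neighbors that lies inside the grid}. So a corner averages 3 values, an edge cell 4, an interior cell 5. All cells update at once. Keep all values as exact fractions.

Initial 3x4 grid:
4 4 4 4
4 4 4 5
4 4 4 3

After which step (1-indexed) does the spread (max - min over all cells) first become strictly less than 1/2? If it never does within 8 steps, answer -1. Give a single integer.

Step 1: max=13/3, min=15/4, spread=7/12
Step 2: max=62/15, min=47/12, spread=13/60
  -> spread < 1/2 first at step 2
Step 3: max=557/135, min=9499/2400, spread=3629/21600
Step 4: max=132001/32400, min=95531/24000, spread=60683/648000
Step 5: max=3953947/972000, min=861811/216000, spread=30319/388800
Step 6: max=236280953/58320000, min=25910767/6480000, spread=61681/1166400
Step 7: max=7078947701/1749600000, min=777769639/194400000, spread=1580419/34992000
Step 8: max=424037917609/104976000000, min=46723225901/11664000000, spread=7057769/209952000

Answer: 2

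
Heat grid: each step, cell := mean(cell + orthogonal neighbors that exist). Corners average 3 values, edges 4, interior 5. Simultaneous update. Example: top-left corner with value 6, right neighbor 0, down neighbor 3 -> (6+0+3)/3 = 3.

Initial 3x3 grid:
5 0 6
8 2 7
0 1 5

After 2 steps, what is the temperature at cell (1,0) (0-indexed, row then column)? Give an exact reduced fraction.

Answer: 881/240

Derivation:
Step 1: cell (1,0) = 15/4
Step 2: cell (1,0) = 881/240
Full grid after step 2:
  34/9 931/240 151/36
  881/240 88/25 259/60
  35/12 97/30 34/9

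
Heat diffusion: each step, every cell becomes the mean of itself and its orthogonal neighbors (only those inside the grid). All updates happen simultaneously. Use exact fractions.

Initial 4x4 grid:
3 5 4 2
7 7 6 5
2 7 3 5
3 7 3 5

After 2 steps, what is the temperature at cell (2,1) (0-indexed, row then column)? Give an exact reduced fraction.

Answer: 523/100

Derivation:
Step 1: cell (2,1) = 26/5
Step 2: cell (2,1) = 523/100
Full grid after step 2:
  29/6 51/10 53/12 149/36
  209/40 261/50 499/100 53/12
  187/40 523/100 24/5 68/15
  55/12 187/40 559/120 40/9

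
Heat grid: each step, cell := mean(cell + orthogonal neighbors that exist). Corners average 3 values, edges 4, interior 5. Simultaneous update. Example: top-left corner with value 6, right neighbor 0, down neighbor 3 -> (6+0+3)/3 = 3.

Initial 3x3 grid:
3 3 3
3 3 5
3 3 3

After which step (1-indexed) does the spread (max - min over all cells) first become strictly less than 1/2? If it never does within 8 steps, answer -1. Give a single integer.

Answer: 3

Derivation:
Step 1: max=11/3, min=3, spread=2/3
Step 2: max=427/120, min=3, spread=67/120
Step 3: max=3677/1080, min=307/100, spread=1807/5400
  -> spread < 1/2 first at step 3
Step 4: max=1453963/432000, min=8461/2700, spread=33401/144000
Step 5: max=12893933/3888000, min=853391/270000, spread=3025513/19440000
Step 6: max=5130526867/1555200000, min=45955949/14400000, spread=53531/497664
Step 7: max=305968925849/93312000000, min=12455116051/3888000000, spread=450953/5971968
Step 8: max=18305063560603/5598720000000, min=1500688610519/466560000000, spread=3799043/71663616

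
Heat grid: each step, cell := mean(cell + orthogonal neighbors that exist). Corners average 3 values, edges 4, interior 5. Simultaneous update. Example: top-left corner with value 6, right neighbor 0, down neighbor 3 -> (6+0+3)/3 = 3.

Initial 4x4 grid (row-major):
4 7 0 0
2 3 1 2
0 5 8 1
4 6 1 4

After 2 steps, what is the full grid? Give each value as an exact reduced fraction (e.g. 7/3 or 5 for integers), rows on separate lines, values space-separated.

After step 1:
  13/3 7/2 2 2/3
  9/4 18/5 14/5 1
  11/4 22/5 16/5 15/4
  10/3 4 19/4 2
After step 2:
  121/36 403/120 269/120 11/9
  97/30 331/100 63/25 493/240
  191/60 359/100 189/50 199/80
  121/36 989/240 279/80 7/2

Answer: 121/36 403/120 269/120 11/9
97/30 331/100 63/25 493/240
191/60 359/100 189/50 199/80
121/36 989/240 279/80 7/2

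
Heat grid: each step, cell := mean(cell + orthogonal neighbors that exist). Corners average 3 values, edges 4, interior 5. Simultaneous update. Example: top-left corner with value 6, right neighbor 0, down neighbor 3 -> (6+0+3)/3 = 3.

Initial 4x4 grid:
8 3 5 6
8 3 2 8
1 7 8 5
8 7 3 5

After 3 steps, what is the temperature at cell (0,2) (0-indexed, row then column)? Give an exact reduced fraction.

Answer: 35993/7200

Derivation:
Step 1: cell (0,2) = 4
Step 2: cell (0,2) = 1217/240
Step 3: cell (0,2) = 35993/7200
Full grid after step 3:
  11351/2160 7309/1440 35993/7200 5791/1080
  953/180 30689/6000 15709/3000 37973/7200
  4981/900 2018/375 253/48 39869/7200
  1519/270 10007/1800 9911/1800 2323/432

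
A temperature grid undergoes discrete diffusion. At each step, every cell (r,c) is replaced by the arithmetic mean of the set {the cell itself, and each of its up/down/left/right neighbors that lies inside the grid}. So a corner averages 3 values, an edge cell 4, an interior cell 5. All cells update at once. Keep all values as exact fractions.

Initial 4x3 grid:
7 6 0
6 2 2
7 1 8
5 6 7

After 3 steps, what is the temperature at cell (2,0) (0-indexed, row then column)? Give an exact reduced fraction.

Step 1: cell (2,0) = 19/4
Step 2: cell (2,0) = 421/80
Step 3: cell (2,0) = 3973/800
Full grid after step 3:
  2561/540 19753/4800 7609/2160
  35177/7200 4191/1000 13901/3600
  3973/800 4851/1000 2711/600
  241/45 24793/4800 3811/720

Answer: 3973/800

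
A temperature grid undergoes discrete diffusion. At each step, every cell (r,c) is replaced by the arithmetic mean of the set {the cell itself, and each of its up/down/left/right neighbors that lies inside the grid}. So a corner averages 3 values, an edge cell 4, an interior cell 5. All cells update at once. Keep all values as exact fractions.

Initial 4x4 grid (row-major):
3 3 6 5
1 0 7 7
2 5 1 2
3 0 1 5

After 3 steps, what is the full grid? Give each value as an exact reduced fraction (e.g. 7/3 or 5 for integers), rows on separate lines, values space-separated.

After step 1:
  7/3 3 21/4 6
  3/2 16/5 21/5 21/4
  11/4 8/5 16/5 15/4
  5/3 9/4 7/4 8/3
After step 2:
  41/18 827/240 369/80 11/2
  587/240 27/10 211/50 24/5
  451/240 13/5 29/10 223/60
  20/9 109/60 37/15 49/18
After step 3:
  2941/1080 4693/1440 10667/2400 1193/240
  3349/1440 9247/3000 7693/2000 5471/1200
  3293/1440 571/240 4771/1500 509/144
  4261/2160 1639/720 1783/720 1603/540

Answer: 2941/1080 4693/1440 10667/2400 1193/240
3349/1440 9247/3000 7693/2000 5471/1200
3293/1440 571/240 4771/1500 509/144
4261/2160 1639/720 1783/720 1603/540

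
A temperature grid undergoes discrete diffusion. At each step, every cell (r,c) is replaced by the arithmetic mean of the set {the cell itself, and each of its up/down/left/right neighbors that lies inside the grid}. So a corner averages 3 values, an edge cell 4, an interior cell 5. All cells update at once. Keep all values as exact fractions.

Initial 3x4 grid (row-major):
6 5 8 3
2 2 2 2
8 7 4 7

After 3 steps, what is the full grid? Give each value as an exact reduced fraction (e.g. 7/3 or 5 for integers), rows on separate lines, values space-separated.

After step 1:
  13/3 21/4 9/2 13/3
  9/2 18/5 18/5 7/2
  17/3 21/4 5 13/3
After step 2:
  169/36 1061/240 1061/240 37/9
  181/40 111/25 101/25 473/120
  185/36 1171/240 1091/240 77/18
After step 3:
  9821/2160 32357/7200 30587/7200 8981/2160
  11279/2400 4461/1000 12833/3000 29467/7200
  10471/2160 34207/7200 31937/7200 9191/2160

Answer: 9821/2160 32357/7200 30587/7200 8981/2160
11279/2400 4461/1000 12833/3000 29467/7200
10471/2160 34207/7200 31937/7200 9191/2160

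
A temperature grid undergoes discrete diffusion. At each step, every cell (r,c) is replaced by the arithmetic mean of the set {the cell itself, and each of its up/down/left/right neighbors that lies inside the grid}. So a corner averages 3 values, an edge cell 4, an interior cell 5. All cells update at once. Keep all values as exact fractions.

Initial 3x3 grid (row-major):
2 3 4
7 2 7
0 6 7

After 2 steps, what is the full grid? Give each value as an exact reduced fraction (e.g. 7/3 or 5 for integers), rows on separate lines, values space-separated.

After step 1:
  4 11/4 14/3
  11/4 5 5
  13/3 15/4 20/3
After step 2:
  19/6 197/48 149/36
  193/48 77/20 16/3
  65/18 79/16 185/36

Answer: 19/6 197/48 149/36
193/48 77/20 16/3
65/18 79/16 185/36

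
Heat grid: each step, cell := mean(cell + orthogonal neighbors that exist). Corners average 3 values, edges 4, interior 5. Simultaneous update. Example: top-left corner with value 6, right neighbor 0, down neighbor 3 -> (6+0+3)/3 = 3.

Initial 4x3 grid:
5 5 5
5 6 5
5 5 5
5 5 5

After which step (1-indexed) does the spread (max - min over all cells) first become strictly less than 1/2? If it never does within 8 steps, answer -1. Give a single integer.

Answer: 1

Derivation:
Step 1: max=21/4, min=5, spread=1/4
  -> spread < 1/2 first at step 1
Step 2: max=523/100, min=5, spread=23/100
Step 3: max=24811/4800, min=2013/400, spread=131/960
Step 4: max=222551/43200, min=36391/7200, spread=841/8640
Step 5: max=88942051/17280000, min=7293373/1440000, spread=56863/691200
Step 6: max=799134341/155520000, min=65789543/12960000, spread=386393/6220800
Step 7: max=319433723131/62208000000, min=26340358813/5184000000, spread=26795339/497664000
Step 8: max=19146215714129/3732480000000, min=1582286149667/311040000000, spread=254051069/5971968000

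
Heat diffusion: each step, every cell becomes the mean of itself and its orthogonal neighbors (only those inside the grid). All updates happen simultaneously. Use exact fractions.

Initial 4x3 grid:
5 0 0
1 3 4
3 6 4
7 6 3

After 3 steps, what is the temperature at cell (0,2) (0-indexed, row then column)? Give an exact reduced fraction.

Step 1: cell (0,2) = 4/3
Step 2: cell (0,2) = 73/36
Step 3: cell (0,2) = 308/135
Full grid after step 3:
  1771/720 4223/1800 308/135
  7549/2400 18071/6000 10561/3600
  29747/7200 24361/6000 7043/1800
  10199/2160 33937/7200 4867/1080

Answer: 308/135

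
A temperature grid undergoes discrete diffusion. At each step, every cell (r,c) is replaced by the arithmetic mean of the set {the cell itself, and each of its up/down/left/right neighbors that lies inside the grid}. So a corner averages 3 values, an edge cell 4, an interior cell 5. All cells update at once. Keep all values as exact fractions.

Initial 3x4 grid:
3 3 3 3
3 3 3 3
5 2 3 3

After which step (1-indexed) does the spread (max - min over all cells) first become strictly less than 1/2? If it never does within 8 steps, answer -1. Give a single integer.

Step 1: max=7/2, min=11/4, spread=3/4
Step 2: max=121/36, min=291/100, spread=203/450
  -> spread < 1/2 first at step 2
Step 3: max=23033/7200, min=887/300, spread=349/1440
Step 4: max=205403/64800, min=16009/5400, spread=2659/12960
Step 5: max=12148117/3888000, min=401839/135000, spread=2875769/19440000
Step 6: max=725914583/233280000, min=1075771/360000, spread=1152599/9331200
Step 7: max=43313149597/13996800000, min=2912321393/972000000, spread=6878607689/69984000000
Step 8: max=2591521429223/839808000000, min=68439707/22781250, spread=548480563/6718464000

Answer: 2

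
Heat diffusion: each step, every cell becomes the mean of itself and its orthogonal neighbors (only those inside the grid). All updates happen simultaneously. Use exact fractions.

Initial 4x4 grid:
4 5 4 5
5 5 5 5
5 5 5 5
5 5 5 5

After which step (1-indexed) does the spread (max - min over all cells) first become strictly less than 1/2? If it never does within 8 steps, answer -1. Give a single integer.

Step 1: max=5, min=9/2, spread=1/2
Step 2: max=5, min=167/36, spread=13/36
  -> spread < 1/2 first at step 2
Step 3: max=5, min=33943/7200, spread=2057/7200
Step 4: max=4991/1000, min=9629/2025, spread=19111/81000
Step 5: max=16796/3375, min=31014331/6480000, spread=1233989/6480000
Step 6: max=10726019/2160000, min=70047679/14580000, spread=9411797/58320000
Step 7: max=1926101/388800, min=421782869/87480000, spread=362183/2733750
Step 8: max=48062970137/9720000000, min=63410436907/13122000000, spread=29491455559/262440000000

Answer: 2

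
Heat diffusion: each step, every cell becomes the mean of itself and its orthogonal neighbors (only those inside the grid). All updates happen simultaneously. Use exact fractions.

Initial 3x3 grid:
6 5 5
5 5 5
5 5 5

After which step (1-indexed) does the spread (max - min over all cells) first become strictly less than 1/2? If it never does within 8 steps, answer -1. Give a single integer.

Step 1: max=16/3, min=5, spread=1/3
  -> spread < 1/2 first at step 1
Step 2: max=95/18, min=5, spread=5/18
Step 3: max=1121/216, min=5, spread=41/216
Step 4: max=66931/12960, min=1811/360, spread=347/2592
Step 5: max=3994937/777600, min=18157/3600, spread=2921/31104
Step 6: max=239108539/46656000, min=2185483/432000, spread=24611/373248
Step 7: max=14315522033/2799360000, min=49256741/9720000, spread=207329/4478976
Step 8: max=857837952451/167961600000, min=2630801599/518400000, spread=1746635/53747712

Answer: 1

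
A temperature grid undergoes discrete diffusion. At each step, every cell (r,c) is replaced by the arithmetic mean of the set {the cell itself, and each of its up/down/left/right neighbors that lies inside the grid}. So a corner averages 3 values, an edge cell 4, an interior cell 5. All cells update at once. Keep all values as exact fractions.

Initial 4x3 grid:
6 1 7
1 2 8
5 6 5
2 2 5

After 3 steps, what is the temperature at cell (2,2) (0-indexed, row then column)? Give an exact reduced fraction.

Answer: 5621/1200

Derivation:
Step 1: cell (2,2) = 6
Step 2: cell (2,2) = 39/8
Step 3: cell (2,2) = 5621/1200
Full grid after step 3:
  1909/540 2453/600 5023/1080
  12893/3600 4123/1000 17143/3600
  4321/1200 8141/2000 5621/1200
  509/144 6343/1600 631/144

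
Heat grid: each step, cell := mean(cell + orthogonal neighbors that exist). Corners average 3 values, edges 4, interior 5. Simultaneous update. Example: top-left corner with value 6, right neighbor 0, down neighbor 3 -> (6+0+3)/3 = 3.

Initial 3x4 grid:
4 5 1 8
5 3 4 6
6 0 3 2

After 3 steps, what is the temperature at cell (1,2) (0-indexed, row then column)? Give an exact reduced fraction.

Answer: 5581/1500

Derivation:
Step 1: cell (1,2) = 17/5
Step 2: cell (1,2) = 371/100
Step 3: cell (1,2) = 5581/1500
Full grid after step 3:
  8749/2160 28153/7200 3307/800 1051/240
  27773/7200 10987/3000 5581/1500 3701/900
  7819/2160 24103/7200 24313/7200 7909/2160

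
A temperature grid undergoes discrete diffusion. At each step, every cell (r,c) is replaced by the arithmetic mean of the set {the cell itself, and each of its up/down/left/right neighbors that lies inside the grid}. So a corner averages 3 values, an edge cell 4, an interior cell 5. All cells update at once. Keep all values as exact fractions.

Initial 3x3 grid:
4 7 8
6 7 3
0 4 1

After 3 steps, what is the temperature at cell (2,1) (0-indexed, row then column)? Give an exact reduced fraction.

Step 1: cell (2,1) = 3
Step 2: cell (2,1) = 18/5
Step 3: cell (2,1) = 769/200
Full grid after step 3:
  11539/2160 39409/7200 3923/720
  7377/1600 14183/3000 67343/14400
  8489/2160 769/200 8479/2160

Answer: 769/200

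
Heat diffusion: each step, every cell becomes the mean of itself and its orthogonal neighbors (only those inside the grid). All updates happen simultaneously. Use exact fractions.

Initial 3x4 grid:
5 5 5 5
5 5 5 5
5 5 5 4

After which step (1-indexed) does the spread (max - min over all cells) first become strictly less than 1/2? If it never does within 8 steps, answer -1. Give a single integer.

Answer: 1

Derivation:
Step 1: max=5, min=14/3, spread=1/3
  -> spread < 1/2 first at step 1
Step 2: max=5, min=85/18, spread=5/18
Step 3: max=5, min=1039/216, spread=41/216
Step 4: max=5, min=125383/25920, spread=4217/25920
Step 5: max=35921/7200, min=7566851/1555200, spread=38417/311040
Step 6: max=717403/144000, min=455359789/93312000, spread=1903471/18662400
Step 7: max=21484241/4320000, min=27392610911/5598720000, spread=18038617/223948800
Step 8: max=1931073241/388800000, min=1646347817149/335923200000, spread=883978523/13436928000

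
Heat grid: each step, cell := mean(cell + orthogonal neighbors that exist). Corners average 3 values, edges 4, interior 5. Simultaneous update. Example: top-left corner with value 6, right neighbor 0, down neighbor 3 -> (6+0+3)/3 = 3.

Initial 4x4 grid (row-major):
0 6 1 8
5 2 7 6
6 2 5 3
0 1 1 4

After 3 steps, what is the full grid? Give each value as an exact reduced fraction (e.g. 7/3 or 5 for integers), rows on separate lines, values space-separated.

After step 1:
  11/3 9/4 11/2 5
  13/4 22/5 21/5 6
  13/4 16/5 18/5 9/2
  7/3 1 11/4 8/3
After step 2:
  55/18 949/240 339/80 11/2
  437/120 173/50 237/50 197/40
  361/120 309/100 73/20 503/120
  79/36 557/240 601/240 119/36
After step 3:
  7669/2160 26473/7200 11059/2400 391/80
  11849/3600 22663/6000 1681/400 5807/1200
  10741/3600 3727/1200 21811/6000 2893/720
  5417/2160 18197/7200 4241/1440 7201/2160

Answer: 7669/2160 26473/7200 11059/2400 391/80
11849/3600 22663/6000 1681/400 5807/1200
10741/3600 3727/1200 21811/6000 2893/720
5417/2160 18197/7200 4241/1440 7201/2160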